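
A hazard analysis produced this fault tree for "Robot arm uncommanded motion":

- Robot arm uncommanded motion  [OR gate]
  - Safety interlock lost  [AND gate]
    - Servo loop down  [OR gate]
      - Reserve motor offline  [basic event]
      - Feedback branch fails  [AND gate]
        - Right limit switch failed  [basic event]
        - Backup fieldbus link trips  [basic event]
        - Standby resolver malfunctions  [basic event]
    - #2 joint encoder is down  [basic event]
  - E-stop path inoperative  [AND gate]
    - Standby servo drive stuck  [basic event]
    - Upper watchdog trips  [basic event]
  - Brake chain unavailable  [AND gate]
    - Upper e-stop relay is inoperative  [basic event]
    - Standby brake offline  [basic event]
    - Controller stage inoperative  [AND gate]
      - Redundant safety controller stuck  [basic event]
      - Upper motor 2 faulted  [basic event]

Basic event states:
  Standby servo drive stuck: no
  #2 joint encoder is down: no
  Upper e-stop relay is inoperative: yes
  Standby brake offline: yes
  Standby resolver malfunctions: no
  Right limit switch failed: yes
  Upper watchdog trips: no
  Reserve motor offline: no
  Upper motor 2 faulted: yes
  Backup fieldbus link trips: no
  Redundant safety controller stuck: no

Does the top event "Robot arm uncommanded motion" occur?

No

Feedback branch fails [AND]: Right limit switch failed=occurs, Backup fieldbus link trips=not, Standby resolver malfunctions=not → not all inputs occur → does not occur.
Servo loop down [OR]: Reserve motor offline=not, Feedback branch fails=not → no input occurs → does not occur.
Safety interlock lost [AND]: Servo loop down=not, #2 joint encoder is down=not → not all inputs occur → does not occur.
E-stop path inoperative [AND]: Standby servo drive stuck=not, Upper watchdog trips=not → not all inputs occur → does not occur.
Controller stage inoperative [AND]: Redundant safety controller stuck=not, Upper motor 2 faulted=occurs → not all inputs occur → does not occur.
Brake chain unavailable [AND]: Upper e-stop relay is inoperative=occurs, Standby brake offline=occurs, Controller stage inoperative=not → not all inputs occur → does not occur.
Robot arm uncommanded motion [OR]: Safety interlock lost=not, E-stop path inoperative=not, Brake chain unavailable=not → no input occurs → does not occur.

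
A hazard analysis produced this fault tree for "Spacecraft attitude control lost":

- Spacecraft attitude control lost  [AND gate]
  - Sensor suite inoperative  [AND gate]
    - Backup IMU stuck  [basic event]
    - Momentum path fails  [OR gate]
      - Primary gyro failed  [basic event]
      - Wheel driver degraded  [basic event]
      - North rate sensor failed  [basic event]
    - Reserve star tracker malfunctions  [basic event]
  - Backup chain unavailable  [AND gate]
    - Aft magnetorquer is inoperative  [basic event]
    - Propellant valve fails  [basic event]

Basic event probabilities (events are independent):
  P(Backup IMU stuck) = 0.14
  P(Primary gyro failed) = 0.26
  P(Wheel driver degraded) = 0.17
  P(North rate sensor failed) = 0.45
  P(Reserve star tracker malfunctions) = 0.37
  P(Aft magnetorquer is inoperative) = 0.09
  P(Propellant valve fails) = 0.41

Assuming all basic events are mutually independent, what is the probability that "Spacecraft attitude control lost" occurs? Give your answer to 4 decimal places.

0.0013

P(Momentum path fails) [OR] = 1 − (1−0.26) × (1−0.17) × (1−0.45) = 0.662190
P(Sensor suite inoperative) [AND] = 0.14 × 0.662190 × 0.37 = 0.034301
P(Backup chain unavailable) [AND] = 0.09 × 0.41 = 0.036900
P(Spacecraft attitude control lost) [AND] = 0.034301 × 0.036900 = 0.001266
Rounded to 4 decimal places: P(Spacecraft attitude control lost) ≈ 0.0013.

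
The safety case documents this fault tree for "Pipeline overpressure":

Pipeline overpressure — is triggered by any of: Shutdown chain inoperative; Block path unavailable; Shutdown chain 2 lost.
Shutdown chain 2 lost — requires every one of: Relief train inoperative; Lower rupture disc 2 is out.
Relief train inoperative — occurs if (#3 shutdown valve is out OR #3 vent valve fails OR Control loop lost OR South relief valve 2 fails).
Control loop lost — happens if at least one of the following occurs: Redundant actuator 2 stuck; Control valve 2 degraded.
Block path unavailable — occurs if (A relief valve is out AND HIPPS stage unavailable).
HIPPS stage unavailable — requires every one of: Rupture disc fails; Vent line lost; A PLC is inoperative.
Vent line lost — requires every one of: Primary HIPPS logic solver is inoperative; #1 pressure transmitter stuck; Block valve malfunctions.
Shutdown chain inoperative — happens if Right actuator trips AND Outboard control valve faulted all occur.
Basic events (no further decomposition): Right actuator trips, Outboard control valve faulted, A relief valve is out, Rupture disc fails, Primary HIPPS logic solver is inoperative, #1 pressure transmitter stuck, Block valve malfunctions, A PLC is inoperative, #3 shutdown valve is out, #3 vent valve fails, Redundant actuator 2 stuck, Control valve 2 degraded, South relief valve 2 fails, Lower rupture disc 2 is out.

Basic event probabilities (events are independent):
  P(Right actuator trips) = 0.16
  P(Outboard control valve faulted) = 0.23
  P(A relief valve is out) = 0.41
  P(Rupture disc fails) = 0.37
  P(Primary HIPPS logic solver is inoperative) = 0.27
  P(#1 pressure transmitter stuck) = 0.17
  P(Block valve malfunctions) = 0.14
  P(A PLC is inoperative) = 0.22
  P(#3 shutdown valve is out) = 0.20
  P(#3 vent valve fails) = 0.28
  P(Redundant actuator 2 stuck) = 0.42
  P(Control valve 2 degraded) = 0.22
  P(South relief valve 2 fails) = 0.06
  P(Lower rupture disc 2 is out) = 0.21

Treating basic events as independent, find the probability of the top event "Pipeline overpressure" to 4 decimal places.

P(Shutdown chain inoperative) [AND] = 0.16 × 0.23 = 0.036800
P(Vent line lost) [AND] = 0.27 × 0.17 × 0.14 = 0.006426
P(HIPPS stage unavailable) [AND] = 0.37 × 0.006426 × 0.22 = 0.000523
P(Block path unavailable) [AND] = 0.41 × 0.000523 = 0.000214
P(Control loop lost) [OR] = 1 − (1−0.42) × (1−0.22) = 0.547600
P(Relief train inoperative) [OR] = 1 − (1−0.20) × (1−0.28) × (1−0.547600) × (1−0.06) = 0.755053
P(Shutdown chain 2 lost) [AND] = 0.755053 × 0.21 = 0.158561
P(Pipeline overpressure) [OR] = 1 − (1−0.036800) × (1−0.000214) × (1−0.158561) = 0.189699
Rounded to 4 decimal places: P(Pipeline overpressure) ≈ 0.1897.

0.1897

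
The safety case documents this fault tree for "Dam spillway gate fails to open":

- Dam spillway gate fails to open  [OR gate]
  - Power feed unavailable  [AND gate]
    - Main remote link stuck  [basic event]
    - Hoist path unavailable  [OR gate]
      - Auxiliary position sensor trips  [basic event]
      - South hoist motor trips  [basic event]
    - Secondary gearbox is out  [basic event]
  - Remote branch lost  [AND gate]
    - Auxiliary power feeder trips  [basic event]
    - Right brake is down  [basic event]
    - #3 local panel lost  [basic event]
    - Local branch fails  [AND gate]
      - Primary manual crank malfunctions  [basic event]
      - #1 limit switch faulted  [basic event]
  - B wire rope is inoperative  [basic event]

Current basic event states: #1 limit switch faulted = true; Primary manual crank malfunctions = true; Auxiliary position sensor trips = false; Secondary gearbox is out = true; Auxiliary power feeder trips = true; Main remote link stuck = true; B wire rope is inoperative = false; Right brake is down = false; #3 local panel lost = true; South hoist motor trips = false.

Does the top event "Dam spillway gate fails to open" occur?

No

Hoist path unavailable [OR]: Auxiliary position sensor trips=not, South hoist motor trips=not → no input occurs → does not occur.
Power feed unavailable [AND]: Main remote link stuck=occurs, Hoist path unavailable=not, Secondary gearbox is out=occurs → not all inputs occur → does not occur.
Local branch fails [AND]: Primary manual crank malfunctions=occurs, #1 limit switch faulted=occurs → all inputs occur → occurs.
Remote branch lost [AND]: Auxiliary power feeder trips=occurs, Right brake is down=not, #3 local panel lost=occurs, Local branch fails=occurs → not all inputs occur → does not occur.
Dam spillway gate fails to open [OR]: Power feed unavailable=not, Remote branch lost=not, B wire rope is inoperative=not → no input occurs → does not occur.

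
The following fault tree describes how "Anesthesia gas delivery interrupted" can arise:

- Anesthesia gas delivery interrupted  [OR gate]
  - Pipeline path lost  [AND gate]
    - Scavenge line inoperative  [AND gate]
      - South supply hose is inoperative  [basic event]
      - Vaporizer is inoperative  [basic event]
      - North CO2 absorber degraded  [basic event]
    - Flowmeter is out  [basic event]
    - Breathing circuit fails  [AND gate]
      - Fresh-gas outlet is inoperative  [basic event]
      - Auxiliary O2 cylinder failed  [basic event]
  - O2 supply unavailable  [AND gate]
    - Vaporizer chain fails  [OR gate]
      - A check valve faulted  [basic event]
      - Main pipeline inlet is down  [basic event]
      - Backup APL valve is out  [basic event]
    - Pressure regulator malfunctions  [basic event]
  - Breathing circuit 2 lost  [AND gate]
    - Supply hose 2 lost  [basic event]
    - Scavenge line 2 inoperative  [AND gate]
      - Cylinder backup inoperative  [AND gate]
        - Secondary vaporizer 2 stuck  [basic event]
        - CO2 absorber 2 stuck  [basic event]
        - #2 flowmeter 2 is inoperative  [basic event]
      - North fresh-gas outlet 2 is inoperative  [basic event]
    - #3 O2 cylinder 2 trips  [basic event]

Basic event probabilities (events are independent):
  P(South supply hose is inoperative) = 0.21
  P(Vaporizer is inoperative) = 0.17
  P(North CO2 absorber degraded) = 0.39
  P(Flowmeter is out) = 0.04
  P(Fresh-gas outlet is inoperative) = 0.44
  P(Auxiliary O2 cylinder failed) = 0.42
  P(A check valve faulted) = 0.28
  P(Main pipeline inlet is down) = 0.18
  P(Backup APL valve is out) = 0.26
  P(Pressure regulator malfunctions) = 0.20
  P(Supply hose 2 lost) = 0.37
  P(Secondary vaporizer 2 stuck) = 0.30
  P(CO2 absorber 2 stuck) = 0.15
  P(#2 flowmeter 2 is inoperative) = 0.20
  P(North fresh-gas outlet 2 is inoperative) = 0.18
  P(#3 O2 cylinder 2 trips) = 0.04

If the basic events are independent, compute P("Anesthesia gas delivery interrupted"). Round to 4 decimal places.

0.1127

P(Scavenge line inoperative) [AND] = 0.21 × 0.17 × 0.39 = 0.013923
P(Breathing circuit fails) [AND] = 0.44 × 0.42 = 0.184800
P(Pipeline path lost) [AND] = 0.013923 × 0.04 × 0.184800 = 0.000103
P(Vaporizer chain fails) [OR] = 1 − (1−0.28) × (1−0.18) × (1−0.26) = 0.563104
P(O2 supply unavailable) [AND] = 0.563104 × 0.20 = 0.112621
P(Cylinder backup inoperative) [AND] = 0.30 × 0.15 × 0.20 = 0.009000
P(Scavenge line 2 inoperative) [AND] = 0.009000 × 0.18 = 0.001620
P(Breathing circuit 2 lost) [AND] = 0.37 × 0.001620 × 0.04 = 0.000024
P(Anesthesia gas delivery interrupted) [OR] = 1 − (1−0.000103) × (1−0.112621) × (1−0.000024) = 0.112734
Rounded to 4 decimal places: P(Anesthesia gas delivery interrupted) ≈ 0.1127.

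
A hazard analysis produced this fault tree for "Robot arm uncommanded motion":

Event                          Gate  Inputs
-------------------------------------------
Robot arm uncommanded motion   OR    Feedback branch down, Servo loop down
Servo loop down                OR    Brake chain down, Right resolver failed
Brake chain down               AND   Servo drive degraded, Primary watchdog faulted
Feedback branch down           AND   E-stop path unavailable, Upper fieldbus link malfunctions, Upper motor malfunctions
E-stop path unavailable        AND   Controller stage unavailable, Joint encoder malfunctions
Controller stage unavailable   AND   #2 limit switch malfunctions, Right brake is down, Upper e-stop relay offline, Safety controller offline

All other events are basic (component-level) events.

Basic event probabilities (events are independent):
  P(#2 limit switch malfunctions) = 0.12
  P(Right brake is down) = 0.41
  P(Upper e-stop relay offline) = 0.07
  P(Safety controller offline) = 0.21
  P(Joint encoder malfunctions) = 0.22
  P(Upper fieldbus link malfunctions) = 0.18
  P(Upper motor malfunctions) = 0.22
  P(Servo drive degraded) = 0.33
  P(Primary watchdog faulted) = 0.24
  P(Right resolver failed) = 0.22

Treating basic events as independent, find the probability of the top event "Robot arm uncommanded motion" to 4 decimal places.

P(Controller stage unavailable) [AND] = 0.12 × 0.41 × 0.07 × 0.21 = 0.000723
P(E-stop path unavailable) [AND] = 0.000723 × 0.22 = 0.000159
P(Feedback branch down) [AND] = 0.000159 × 0.18 × 0.22 = 0.000006
P(Brake chain down) [AND] = 0.33 × 0.24 = 0.079200
P(Servo loop down) [OR] = 1 − (1−0.079200) × (1−0.22) = 0.281776
P(Robot arm uncommanded motion) [OR] = 1 − (1−0.000006) × (1−0.281776) = 0.281780
Rounded to 4 decimal places: P(Robot arm uncommanded motion) ≈ 0.2818.

0.2818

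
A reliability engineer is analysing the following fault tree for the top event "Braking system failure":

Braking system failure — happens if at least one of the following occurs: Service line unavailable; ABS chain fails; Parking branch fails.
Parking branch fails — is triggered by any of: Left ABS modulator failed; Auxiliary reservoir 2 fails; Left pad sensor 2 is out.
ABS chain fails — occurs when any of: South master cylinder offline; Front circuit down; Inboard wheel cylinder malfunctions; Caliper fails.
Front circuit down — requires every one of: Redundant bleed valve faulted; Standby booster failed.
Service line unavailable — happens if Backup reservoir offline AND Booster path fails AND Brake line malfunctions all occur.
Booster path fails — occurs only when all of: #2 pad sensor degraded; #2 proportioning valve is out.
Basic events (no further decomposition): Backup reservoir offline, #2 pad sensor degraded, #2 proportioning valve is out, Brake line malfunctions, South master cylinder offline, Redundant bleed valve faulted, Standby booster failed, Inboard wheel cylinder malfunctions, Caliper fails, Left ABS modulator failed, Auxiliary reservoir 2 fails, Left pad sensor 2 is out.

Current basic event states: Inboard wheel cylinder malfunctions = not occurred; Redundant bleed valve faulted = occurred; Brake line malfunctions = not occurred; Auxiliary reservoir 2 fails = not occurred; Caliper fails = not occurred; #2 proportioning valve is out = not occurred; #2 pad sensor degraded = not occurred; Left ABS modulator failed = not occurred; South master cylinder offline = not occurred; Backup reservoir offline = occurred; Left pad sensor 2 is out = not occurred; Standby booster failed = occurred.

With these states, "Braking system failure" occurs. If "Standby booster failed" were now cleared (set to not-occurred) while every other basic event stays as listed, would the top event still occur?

No

Counterfactual: set "Standby booster failed" to not occurred.
Booster path fails [AND]: #2 pad sensor degraded=not, #2 proportioning valve is out=not → not all inputs occur → does not occur.
Service line unavailable [AND]: Backup reservoir offline=occurs, Booster path fails=not, Brake line malfunctions=not → not all inputs occur → does not occur.
Front circuit down [AND]: Redundant bleed valve faulted=occurs, Standby booster failed=not → not all inputs occur → does not occur.
ABS chain fails [OR]: South master cylinder offline=not, Front circuit down=not, Inboard wheel cylinder malfunctions=not, Caliper fails=not → no input occurs → does not occur.
Parking branch fails [OR]: Left ABS modulator failed=not, Auxiliary reservoir 2 fails=not, Left pad sensor 2 is out=not → no input occurs → does not occur.
Braking system failure [OR]: Service line unavailable=not, ABS chain fails=not, Parking branch fails=not → no input occurs → does not occur.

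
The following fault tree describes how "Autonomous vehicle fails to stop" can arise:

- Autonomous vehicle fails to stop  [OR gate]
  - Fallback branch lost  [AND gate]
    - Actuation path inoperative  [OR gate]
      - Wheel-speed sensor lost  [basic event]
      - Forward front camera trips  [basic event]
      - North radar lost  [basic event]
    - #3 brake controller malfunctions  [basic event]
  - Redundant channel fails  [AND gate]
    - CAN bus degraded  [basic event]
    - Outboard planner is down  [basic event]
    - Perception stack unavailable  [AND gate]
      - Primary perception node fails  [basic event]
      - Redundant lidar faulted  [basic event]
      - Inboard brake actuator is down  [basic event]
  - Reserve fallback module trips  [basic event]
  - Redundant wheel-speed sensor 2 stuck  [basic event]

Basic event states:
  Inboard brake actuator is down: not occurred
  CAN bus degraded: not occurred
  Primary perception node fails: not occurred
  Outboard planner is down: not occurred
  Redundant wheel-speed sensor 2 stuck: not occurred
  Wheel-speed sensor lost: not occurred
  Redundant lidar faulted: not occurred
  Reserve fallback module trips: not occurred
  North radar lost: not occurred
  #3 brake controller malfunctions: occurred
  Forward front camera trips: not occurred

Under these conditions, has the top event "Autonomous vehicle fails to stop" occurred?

Actuation path inoperative [OR]: Wheel-speed sensor lost=not, Forward front camera trips=not, North radar lost=not → no input occurs → does not occur.
Fallback branch lost [AND]: Actuation path inoperative=not, #3 brake controller malfunctions=occurs → not all inputs occur → does not occur.
Perception stack unavailable [AND]: Primary perception node fails=not, Redundant lidar faulted=not, Inboard brake actuator is down=not → not all inputs occur → does not occur.
Redundant channel fails [AND]: CAN bus degraded=not, Outboard planner is down=not, Perception stack unavailable=not → not all inputs occur → does not occur.
Autonomous vehicle fails to stop [OR]: Fallback branch lost=not, Redundant channel fails=not, Reserve fallback module trips=not, Redundant wheel-speed sensor 2 stuck=not → no input occurs → does not occur.

No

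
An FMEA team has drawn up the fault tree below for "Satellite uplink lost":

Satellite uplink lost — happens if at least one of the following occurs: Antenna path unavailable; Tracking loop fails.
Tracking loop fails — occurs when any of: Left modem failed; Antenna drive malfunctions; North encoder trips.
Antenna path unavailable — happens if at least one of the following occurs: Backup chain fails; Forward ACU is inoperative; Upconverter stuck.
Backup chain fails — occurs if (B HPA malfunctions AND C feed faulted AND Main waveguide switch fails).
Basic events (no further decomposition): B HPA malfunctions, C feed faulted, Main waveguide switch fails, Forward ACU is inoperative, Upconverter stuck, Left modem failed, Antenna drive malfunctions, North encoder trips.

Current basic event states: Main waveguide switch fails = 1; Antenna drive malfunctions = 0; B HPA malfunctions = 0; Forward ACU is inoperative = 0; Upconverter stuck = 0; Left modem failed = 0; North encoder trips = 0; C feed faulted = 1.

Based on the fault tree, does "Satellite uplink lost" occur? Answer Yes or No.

Backup chain fails [AND]: B HPA malfunctions=not, C feed faulted=occurs, Main waveguide switch fails=occurs → not all inputs occur → does not occur.
Antenna path unavailable [OR]: Backup chain fails=not, Forward ACU is inoperative=not, Upconverter stuck=not → no input occurs → does not occur.
Tracking loop fails [OR]: Left modem failed=not, Antenna drive malfunctions=not, North encoder trips=not → no input occurs → does not occur.
Satellite uplink lost [OR]: Antenna path unavailable=not, Tracking loop fails=not → no input occurs → does not occur.

No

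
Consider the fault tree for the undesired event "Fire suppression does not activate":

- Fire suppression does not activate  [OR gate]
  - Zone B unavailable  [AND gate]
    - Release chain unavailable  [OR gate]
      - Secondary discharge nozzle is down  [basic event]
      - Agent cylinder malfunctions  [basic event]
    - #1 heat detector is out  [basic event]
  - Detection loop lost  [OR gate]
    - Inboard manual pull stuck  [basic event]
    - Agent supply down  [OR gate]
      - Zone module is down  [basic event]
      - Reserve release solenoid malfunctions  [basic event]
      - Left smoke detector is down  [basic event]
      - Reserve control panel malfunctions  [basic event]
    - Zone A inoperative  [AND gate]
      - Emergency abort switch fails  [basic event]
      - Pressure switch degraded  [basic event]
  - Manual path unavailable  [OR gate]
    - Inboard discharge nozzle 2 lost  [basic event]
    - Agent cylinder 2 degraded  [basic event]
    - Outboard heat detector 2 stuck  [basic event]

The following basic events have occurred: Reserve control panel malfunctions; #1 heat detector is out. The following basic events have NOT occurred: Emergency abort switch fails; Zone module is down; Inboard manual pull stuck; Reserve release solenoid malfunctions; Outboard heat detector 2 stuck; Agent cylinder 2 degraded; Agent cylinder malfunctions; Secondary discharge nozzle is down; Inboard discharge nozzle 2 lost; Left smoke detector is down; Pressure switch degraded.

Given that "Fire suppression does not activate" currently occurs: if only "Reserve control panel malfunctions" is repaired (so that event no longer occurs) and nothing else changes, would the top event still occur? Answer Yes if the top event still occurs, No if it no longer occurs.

No

Counterfactual: set "Reserve control panel malfunctions" to not occurred.
Release chain unavailable [OR]: Secondary discharge nozzle is down=not, Agent cylinder malfunctions=not → no input occurs → does not occur.
Zone B unavailable [AND]: Release chain unavailable=not, #1 heat detector is out=occurs → not all inputs occur → does not occur.
Agent supply down [OR]: Zone module is down=not, Reserve release solenoid malfunctions=not, Left smoke detector is down=not, Reserve control panel malfunctions=not → no input occurs → does not occur.
Zone A inoperative [AND]: Emergency abort switch fails=not, Pressure switch degraded=not → not all inputs occur → does not occur.
Detection loop lost [OR]: Inboard manual pull stuck=not, Agent supply down=not, Zone A inoperative=not → no input occurs → does not occur.
Manual path unavailable [OR]: Inboard discharge nozzle 2 lost=not, Agent cylinder 2 degraded=not, Outboard heat detector 2 stuck=not → no input occurs → does not occur.
Fire suppression does not activate [OR]: Zone B unavailable=not, Detection loop lost=not, Manual path unavailable=not → no input occurs → does not occur.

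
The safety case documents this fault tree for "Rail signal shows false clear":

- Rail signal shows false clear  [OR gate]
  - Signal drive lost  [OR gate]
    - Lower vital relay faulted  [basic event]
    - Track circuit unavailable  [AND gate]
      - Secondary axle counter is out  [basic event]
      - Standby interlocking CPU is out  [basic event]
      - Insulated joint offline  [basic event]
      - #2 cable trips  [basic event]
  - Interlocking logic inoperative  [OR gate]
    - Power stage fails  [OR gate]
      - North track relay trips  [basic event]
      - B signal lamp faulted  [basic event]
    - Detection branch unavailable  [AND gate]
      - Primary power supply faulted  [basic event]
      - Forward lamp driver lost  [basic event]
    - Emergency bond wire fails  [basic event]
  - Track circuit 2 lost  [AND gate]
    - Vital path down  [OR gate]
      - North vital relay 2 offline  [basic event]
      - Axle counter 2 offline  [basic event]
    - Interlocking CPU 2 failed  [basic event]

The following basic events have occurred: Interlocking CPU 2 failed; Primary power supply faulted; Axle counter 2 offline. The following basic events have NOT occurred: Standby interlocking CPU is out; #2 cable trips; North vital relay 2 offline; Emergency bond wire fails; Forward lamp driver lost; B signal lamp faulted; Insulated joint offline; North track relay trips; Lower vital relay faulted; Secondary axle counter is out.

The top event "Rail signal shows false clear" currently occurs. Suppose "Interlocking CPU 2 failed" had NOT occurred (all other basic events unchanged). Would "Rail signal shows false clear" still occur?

Counterfactual: set "Interlocking CPU 2 failed" to not occurred.
Track circuit unavailable [AND]: Secondary axle counter is out=not, Standby interlocking CPU is out=not, Insulated joint offline=not, #2 cable trips=not → not all inputs occur → does not occur.
Signal drive lost [OR]: Lower vital relay faulted=not, Track circuit unavailable=not → no input occurs → does not occur.
Power stage fails [OR]: North track relay trips=not, B signal lamp faulted=not → no input occurs → does not occur.
Detection branch unavailable [AND]: Primary power supply faulted=occurs, Forward lamp driver lost=not → not all inputs occur → does not occur.
Interlocking logic inoperative [OR]: Power stage fails=not, Detection branch unavailable=not, Emergency bond wire fails=not → no input occurs → does not occur.
Vital path down [OR]: North vital relay 2 offline=not, Axle counter 2 offline=occurs → at least one input occurs → occurs.
Track circuit 2 lost [AND]: Vital path down=occurs, Interlocking CPU 2 failed=not → not all inputs occur → does not occur.
Rail signal shows false clear [OR]: Signal drive lost=not, Interlocking logic inoperative=not, Track circuit 2 lost=not → no input occurs → does not occur.

No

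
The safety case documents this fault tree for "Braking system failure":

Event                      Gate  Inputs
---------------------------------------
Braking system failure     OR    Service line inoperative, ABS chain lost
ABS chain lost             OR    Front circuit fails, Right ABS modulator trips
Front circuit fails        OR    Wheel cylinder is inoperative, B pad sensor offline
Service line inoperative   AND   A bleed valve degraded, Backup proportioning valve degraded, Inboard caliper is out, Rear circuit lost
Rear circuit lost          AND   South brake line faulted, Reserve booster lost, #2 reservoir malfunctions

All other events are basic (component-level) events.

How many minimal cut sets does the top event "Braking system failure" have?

4

Rear circuit lost [AND]: one cut set from each child combined → 1 × 1 × 1 = 1 cut set(s).
Service line inoperative [AND]: one cut set from each child combined → 1 × 1 × 1 × 1 = 1 cut set(s).
Front circuit fails [OR]: union of children's cut sets → 2 cut set(s).
ABS chain lost [OR]: union of children's cut sets → 3 cut set(s).
Braking system failure [OR]: union of children's cut sets → 4 cut set(s).
Minimal cut sets: {#2 reservoir malfunctions, A bleed valve degraded, Backup proportioning valve degraded, Inboard caliper is out, Reserve booster lost, South brake line faulted}; {Wheel cylinder is inoperative}; {B pad sensor offline}; {Right ABS modulator trips}.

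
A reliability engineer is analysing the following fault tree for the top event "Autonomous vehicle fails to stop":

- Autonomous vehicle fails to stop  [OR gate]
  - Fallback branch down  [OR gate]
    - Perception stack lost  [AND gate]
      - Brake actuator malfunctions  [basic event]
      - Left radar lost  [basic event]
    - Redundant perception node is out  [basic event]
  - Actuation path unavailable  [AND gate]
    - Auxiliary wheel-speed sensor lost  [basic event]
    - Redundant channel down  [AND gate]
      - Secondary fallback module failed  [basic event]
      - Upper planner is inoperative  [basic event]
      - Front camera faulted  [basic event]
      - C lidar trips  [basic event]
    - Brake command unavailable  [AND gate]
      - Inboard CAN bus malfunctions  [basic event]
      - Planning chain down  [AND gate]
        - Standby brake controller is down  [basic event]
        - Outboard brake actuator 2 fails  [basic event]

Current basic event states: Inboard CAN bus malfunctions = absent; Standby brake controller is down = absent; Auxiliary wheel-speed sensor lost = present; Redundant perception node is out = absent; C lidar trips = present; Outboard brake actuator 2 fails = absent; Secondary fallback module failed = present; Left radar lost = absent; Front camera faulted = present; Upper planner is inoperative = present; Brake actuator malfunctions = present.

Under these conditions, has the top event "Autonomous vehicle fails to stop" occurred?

Perception stack lost [AND]: Brake actuator malfunctions=occurs, Left radar lost=not → not all inputs occur → does not occur.
Fallback branch down [OR]: Perception stack lost=not, Redundant perception node is out=not → no input occurs → does not occur.
Redundant channel down [AND]: Secondary fallback module failed=occurs, Upper planner is inoperative=occurs, Front camera faulted=occurs, C lidar trips=occurs → all inputs occur → occurs.
Planning chain down [AND]: Standby brake controller is down=not, Outboard brake actuator 2 fails=not → not all inputs occur → does not occur.
Brake command unavailable [AND]: Inboard CAN bus malfunctions=not, Planning chain down=not → not all inputs occur → does not occur.
Actuation path unavailable [AND]: Auxiliary wheel-speed sensor lost=occurs, Redundant channel down=occurs, Brake command unavailable=not → not all inputs occur → does not occur.
Autonomous vehicle fails to stop [OR]: Fallback branch down=not, Actuation path unavailable=not → no input occurs → does not occur.

No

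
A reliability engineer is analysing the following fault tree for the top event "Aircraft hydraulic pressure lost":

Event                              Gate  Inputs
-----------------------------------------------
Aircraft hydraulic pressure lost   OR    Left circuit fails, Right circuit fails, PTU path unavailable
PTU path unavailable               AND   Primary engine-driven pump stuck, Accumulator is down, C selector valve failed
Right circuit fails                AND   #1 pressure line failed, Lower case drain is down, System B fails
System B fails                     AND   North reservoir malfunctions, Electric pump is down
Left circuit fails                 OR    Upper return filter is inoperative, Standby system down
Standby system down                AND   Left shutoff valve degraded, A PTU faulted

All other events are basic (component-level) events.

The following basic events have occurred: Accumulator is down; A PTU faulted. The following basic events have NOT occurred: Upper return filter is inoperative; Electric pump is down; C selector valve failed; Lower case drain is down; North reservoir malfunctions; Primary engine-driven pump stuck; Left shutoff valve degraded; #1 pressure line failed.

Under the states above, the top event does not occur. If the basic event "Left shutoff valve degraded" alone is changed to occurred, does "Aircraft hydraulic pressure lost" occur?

Counterfactual: set "Left shutoff valve degraded" to occurred.
Standby system down [AND]: Left shutoff valve degraded=occurs, A PTU faulted=occurs → all inputs occur → occurs.
Left circuit fails [OR]: Upper return filter is inoperative=not, Standby system down=occurs → at least one input occurs → occurs.
System B fails [AND]: North reservoir malfunctions=not, Electric pump is down=not → not all inputs occur → does not occur.
Right circuit fails [AND]: #1 pressure line failed=not, Lower case drain is down=not, System B fails=not → not all inputs occur → does not occur.
PTU path unavailable [AND]: Primary engine-driven pump stuck=not, Accumulator is down=occurs, C selector valve failed=not → not all inputs occur → does not occur.
Aircraft hydraulic pressure lost [OR]: Left circuit fails=occurs, Right circuit fails=not, PTU path unavailable=not → at least one input occurs → occurs.

Yes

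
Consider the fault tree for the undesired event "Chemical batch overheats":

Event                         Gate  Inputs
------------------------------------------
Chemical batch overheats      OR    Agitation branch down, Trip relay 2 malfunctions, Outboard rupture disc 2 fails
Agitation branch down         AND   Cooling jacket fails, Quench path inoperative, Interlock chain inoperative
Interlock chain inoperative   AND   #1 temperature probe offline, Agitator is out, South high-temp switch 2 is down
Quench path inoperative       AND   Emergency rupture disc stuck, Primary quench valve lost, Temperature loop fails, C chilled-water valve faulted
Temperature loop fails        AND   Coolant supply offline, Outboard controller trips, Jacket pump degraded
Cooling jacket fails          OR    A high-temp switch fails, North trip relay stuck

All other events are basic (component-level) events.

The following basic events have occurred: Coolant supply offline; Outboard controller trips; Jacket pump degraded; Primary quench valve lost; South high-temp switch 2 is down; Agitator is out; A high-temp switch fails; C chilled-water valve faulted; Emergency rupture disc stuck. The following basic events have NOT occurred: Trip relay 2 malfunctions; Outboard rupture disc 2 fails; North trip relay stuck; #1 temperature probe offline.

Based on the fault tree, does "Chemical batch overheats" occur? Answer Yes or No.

Cooling jacket fails [OR]: A high-temp switch fails=occurs, North trip relay stuck=not → at least one input occurs → occurs.
Temperature loop fails [AND]: Coolant supply offline=occurs, Outboard controller trips=occurs, Jacket pump degraded=occurs → all inputs occur → occurs.
Quench path inoperative [AND]: Emergency rupture disc stuck=occurs, Primary quench valve lost=occurs, Temperature loop fails=occurs, C chilled-water valve faulted=occurs → all inputs occur → occurs.
Interlock chain inoperative [AND]: #1 temperature probe offline=not, Agitator is out=occurs, South high-temp switch 2 is down=occurs → not all inputs occur → does not occur.
Agitation branch down [AND]: Cooling jacket fails=occurs, Quench path inoperative=occurs, Interlock chain inoperative=not → not all inputs occur → does not occur.
Chemical batch overheats [OR]: Agitation branch down=not, Trip relay 2 malfunctions=not, Outboard rupture disc 2 fails=not → no input occurs → does not occur.

No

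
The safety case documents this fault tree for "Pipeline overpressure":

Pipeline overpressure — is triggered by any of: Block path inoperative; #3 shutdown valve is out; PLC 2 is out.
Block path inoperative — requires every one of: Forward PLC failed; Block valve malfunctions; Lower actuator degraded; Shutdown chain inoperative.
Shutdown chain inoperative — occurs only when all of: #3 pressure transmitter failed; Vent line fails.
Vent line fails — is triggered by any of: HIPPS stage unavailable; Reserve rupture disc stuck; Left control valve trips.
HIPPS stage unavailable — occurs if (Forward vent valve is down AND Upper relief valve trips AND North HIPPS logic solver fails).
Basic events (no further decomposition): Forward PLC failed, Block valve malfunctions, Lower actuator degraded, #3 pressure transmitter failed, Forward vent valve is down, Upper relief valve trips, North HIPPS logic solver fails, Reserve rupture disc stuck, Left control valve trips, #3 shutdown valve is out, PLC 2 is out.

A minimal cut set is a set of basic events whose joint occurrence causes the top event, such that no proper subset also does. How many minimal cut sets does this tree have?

5

HIPPS stage unavailable [AND]: one cut set from each child combined → 1 × 1 × 1 = 1 cut set(s).
Vent line fails [OR]: union of children's cut sets → 3 cut set(s).
Shutdown chain inoperative [AND]: one cut set from each child combined → 1 × 3 = 3 cut set(s).
Block path inoperative [AND]: one cut set from each child combined → 1 × 1 × 1 × 3 = 3 cut set(s).
Pipeline overpressure [OR]: union of children's cut sets → 5 cut set(s).
Minimal cut sets: {#3 pressure transmitter failed, Block valve malfunctions, Forward PLC failed, Forward vent valve is down, Lower actuator degraded, North HIPPS logic solver fails, Upper relief valve trips}; {#3 pressure transmitter failed, Block valve malfunctions, Forward PLC failed, Lower actuator degraded, Reserve rupture disc stuck}; {#3 pressure transmitter failed, Block valve malfunctions, Forward PLC failed, Left control valve trips, Lower actuator degraded}; {#3 shutdown valve is out}; {PLC 2 is out}.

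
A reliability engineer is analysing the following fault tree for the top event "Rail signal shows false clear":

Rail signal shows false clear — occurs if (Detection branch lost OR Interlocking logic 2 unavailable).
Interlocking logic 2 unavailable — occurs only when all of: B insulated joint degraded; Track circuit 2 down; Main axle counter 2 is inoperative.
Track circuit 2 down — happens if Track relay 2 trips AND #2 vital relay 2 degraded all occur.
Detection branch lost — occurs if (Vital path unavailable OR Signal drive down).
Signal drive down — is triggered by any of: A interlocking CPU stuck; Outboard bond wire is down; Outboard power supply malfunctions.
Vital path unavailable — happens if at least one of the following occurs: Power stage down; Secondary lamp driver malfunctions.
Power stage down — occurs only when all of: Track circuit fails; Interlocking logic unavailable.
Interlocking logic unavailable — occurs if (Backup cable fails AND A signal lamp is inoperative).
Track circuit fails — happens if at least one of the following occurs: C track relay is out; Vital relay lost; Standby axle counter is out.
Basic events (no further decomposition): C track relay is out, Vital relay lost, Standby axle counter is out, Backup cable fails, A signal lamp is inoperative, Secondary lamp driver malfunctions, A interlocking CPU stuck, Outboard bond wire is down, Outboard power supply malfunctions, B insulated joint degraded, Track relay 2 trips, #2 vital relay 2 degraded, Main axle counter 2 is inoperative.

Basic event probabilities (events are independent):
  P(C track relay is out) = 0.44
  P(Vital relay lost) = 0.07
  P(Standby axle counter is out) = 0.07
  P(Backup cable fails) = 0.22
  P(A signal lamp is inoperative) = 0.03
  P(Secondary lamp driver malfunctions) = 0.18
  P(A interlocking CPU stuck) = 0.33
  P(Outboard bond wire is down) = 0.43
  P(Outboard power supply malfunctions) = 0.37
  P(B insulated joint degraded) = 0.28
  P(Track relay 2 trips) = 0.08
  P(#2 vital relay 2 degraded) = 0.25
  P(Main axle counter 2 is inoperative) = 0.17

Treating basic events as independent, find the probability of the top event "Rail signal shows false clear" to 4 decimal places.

0.8036

P(Track circuit fails) [OR] = 1 − (1−0.44) × (1−0.07) × (1−0.07) = 0.515656
P(Interlocking logic unavailable) [AND] = 0.22 × 0.03 = 0.006600
P(Power stage down) [AND] = 0.515656 × 0.006600 = 0.003403
P(Vital path unavailable) [OR] = 1 − (1−0.003403) × (1−0.18) = 0.182790
P(Signal drive down) [OR] = 1 − (1−0.33) × (1−0.43) × (1−0.37) = 0.759403
P(Detection branch lost) [OR] = 1 − (1−0.182790) × (1−0.759403) = 0.803382
P(Track circuit 2 down) [AND] = 0.08 × 0.25 = 0.020000
P(Interlocking logic 2 unavailable) [AND] = 0.28 × 0.020000 × 0.17 = 0.000952
P(Rail signal shows false clear) [OR] = 1 − (1−0.803382) × (1−0.000952) = 0.803569
Rounded to 4 decimal places: P(Rail signal shows false clear) ≈ 0.8036.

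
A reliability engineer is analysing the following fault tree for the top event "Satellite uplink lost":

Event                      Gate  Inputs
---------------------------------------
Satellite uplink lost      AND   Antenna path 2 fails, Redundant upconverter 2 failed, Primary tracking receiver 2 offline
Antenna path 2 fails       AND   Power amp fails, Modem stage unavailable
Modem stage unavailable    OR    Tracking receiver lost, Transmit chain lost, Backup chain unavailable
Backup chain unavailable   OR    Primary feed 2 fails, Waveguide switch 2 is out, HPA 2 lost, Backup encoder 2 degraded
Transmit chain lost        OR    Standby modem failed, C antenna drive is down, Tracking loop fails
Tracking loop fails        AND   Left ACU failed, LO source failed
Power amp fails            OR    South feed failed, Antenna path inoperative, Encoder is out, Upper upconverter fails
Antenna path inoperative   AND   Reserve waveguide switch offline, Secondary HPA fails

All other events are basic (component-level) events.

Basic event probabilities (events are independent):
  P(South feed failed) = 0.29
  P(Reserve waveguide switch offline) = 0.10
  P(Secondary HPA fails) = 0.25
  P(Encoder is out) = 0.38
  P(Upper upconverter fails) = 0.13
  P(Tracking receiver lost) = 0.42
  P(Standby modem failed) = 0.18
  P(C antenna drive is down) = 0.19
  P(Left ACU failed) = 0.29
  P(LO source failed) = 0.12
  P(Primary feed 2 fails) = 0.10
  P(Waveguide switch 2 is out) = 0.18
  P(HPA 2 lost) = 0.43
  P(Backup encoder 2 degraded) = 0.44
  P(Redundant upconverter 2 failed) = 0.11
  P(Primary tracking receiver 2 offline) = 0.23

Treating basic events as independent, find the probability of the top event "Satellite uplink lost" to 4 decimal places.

0.0145

P(Antenna path inoperative) [AND] = 0.10 × 0.25 = 0.025000
P(Power amp fails) [OR] = 1 − (1−0.29) × (1−0.025000) × (1−0.38) × (1−0.13) = 0.626600
P(Tracking loop fails) [AND] = 0.29 × 0.12 = 0.034800
P(Transmit chain lost) [OR] = 1 − (1−0.18) × (1−0.19) × (1−0.034800) = 0.358914
P(Backup chain unavailable) [OR] = 1 − (1−0.10) × (1−0.18) × (1−0.43) × (1−0.44) = 0.764430
P(Modem stage unavailable) [OR] = 1 − (1−0.42) × (1−0.358914) × (1−0.764430) = 0.912408
P(Antenna path 2 fails) [AND] = 0.626600 × 0.912408 = 0.571715
P(Satellite uplink lost) [AND] = 0.571715 × 0.11 × 0.23 = 0.014464
Rounded to 4 decimal places: P(Satellite uplink lost) ≈ 0.0145.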